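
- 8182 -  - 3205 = -4977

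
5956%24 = 4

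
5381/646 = 8 + 213/646 = 8.33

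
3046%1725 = 1321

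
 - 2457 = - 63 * 39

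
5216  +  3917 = 9133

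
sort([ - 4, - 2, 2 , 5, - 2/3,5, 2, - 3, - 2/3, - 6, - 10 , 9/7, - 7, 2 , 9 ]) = [ - 10,- 7, - 6, - 4, - 3, - 2, - 2/3, - 2/3,9/7,  2,2,2 , 5 , 5,9 ]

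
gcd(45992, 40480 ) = 8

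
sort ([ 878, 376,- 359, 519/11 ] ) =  [- 359,519/11, 376, 878]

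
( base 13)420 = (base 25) 132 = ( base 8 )1276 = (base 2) 1010111110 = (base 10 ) 702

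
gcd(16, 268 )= 4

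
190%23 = 6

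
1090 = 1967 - 877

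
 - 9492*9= -85428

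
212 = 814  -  602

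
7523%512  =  355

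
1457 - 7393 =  -5936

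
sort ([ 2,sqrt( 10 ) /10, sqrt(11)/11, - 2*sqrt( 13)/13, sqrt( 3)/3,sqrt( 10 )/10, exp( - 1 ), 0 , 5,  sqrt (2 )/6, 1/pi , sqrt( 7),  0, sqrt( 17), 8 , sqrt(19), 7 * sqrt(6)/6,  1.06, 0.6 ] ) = [-2*sqrt( 13)/13, 0,0,sqrt(2)/6 , sqrt(11)/11, sqrt( 10 ) /10,  sqrt (10 )/10 , 1/pi, exp( - 1)  ,  sqrt( 3 )/3, 0.6  ,  1.06,  2,sqrt(  7) , 7*sqrt( 6 ) /6, sqrt(17),sqrt ( 19) , 5 , 8]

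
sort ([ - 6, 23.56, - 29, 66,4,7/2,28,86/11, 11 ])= [ - 29, - 6, 7/2, 4,  86/11, 11, 23.56 , 28, 66 ] 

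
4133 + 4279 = 8412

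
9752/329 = 9752/329  =  29.64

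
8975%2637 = 1064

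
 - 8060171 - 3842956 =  - 11903127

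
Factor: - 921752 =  - 2^3*13^1*8863^1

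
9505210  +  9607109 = 19112319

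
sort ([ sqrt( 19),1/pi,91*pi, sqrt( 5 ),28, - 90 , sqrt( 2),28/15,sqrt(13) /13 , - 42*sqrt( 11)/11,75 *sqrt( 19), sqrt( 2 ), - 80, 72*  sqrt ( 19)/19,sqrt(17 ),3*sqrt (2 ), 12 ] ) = [ -90, - 80 , -42 * sqrt(11) /11,sqrt( 13)/13,1/pi,sqrt(2), sqrt (2), 28/15,sqrt(5 ),sqrt( 17), 3*sqrt( 2 ),sqrt( 19 ),12,72 * sqrt( 19 )/19, 28, 91*pi,75*sqrt( 19) ] 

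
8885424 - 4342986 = 4542438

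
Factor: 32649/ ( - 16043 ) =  - 3^1*61^( -1 )*263^( - 1)*10883^1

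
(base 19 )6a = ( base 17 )75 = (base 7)235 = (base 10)124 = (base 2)1111100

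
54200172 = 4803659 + 49396513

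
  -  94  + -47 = -141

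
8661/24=360 + 7/8 = 360.88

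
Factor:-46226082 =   -  2^1*3^1*7^1*73^1*15077^1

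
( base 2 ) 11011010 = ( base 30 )78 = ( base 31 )71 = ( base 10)218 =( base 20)ai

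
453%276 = 177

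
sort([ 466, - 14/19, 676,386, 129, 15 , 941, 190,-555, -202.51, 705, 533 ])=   [ - 555 ,-202.51, - 14/19,  15,129, 190,  386,  466,533, 676, 705, 941]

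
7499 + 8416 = 15915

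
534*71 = 37914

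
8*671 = 5368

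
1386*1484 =2056824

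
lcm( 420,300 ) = 2100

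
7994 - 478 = 7516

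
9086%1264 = 238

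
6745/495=13 + 62/99 = 13.63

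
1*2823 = 2823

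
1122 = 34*33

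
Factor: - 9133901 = -7^1*79^1 * 83^1*199^1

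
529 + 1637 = 2166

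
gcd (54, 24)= 6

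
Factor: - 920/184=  - 5   =  -5^1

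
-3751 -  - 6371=2620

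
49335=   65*759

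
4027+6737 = 10764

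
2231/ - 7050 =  - 2231/7050= - 0.32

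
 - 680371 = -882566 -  - 202195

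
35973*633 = 22770909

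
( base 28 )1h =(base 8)55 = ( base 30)1f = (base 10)45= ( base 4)231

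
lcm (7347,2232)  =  176328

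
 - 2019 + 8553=6534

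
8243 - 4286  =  3957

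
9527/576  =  9527/576= 16.54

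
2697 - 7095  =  -4398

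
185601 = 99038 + 86563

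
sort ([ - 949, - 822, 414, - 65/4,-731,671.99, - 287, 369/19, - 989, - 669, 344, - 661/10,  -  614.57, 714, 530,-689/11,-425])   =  [-989, - 949, - 822, - 731, - 669,-614.57,- 425, - 287, - 661/10,-689/11, - 65/4, 369/19, 344, 414,  530, 671.99 , 714]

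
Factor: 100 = 2^2*5^2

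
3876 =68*57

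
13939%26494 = 13939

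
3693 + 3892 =7585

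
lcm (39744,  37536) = 675648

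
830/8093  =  830/8093 =0.10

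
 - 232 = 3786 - 4018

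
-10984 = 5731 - 16715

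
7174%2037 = 1063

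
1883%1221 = 662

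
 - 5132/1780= - 1283/445  =  - 2.88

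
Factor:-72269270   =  - 2^1*5^1*73^1*98999^1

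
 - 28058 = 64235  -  92293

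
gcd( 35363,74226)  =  1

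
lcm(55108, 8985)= 826620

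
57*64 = 3648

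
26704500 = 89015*300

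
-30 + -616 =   -  646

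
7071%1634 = 535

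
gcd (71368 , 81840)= 88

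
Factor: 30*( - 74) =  - 2220 = -2^2 * 3^1  *5^1*37^1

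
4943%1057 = 715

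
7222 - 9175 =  - 1953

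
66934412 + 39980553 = 106914965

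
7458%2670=2118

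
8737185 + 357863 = 9095048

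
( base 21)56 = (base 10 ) 111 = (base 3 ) 11010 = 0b1101111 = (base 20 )5b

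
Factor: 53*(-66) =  - 3498 = -2^1*3^1*11^1*53^1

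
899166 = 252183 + 646983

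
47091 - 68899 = - 21808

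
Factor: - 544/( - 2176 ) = 1/4 = 2^( - 2 )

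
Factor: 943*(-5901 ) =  - 3^1*7^1*23^1*41^1*281^1= - 5564643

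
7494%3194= 1106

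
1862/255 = 7  +  77/255 = 7.30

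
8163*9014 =73581282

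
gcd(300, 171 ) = 3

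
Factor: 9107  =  7^1*1301^1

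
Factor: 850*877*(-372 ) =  - 2^3*3^1 * 5^2*17^1*31^1*877^1= - 277307400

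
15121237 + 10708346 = 25829583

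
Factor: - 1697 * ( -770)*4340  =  2^3*5^2*7^2*11^1*31^1*1697^1 = 5671034600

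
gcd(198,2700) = 18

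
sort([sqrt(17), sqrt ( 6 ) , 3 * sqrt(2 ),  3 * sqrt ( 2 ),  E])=[ sqrt( 6),  E, sqrt(17) , 3*sqrt(2 ) , 3 * sqrt( 2 )]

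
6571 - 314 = 6257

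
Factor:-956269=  - 956269^1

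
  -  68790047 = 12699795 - 81489842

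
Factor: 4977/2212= 9/4 = 2^( - 2 ) *3^2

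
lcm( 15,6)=30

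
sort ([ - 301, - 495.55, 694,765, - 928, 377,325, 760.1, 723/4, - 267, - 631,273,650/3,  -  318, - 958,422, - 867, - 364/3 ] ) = [ - 958, - 928, - 867, - 631 ,- 495.55, - 318, - 301, - 267 ,  -  364/3, 723/4, 650/3, 273, 325, 377, 422,  694, 760.1,  765]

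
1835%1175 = 660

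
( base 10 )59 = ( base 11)54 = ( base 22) 2F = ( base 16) 3b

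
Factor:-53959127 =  -23^1*31^1*75679^1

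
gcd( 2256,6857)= 1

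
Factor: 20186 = 2^1 * 10093^1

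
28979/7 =4139  +  6/7 = 4139.86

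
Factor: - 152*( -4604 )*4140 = 2897205120 = 2^7*3^2 * 5^1*19^1 * 23^1*1151^1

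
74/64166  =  37/32083=0.00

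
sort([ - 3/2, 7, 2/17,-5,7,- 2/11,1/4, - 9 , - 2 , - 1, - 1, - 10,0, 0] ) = [ - 10,  -  9,  -  5, - 2, - 3/2, - 1,-1, - 2/11,0,0,2/17,1/4,7, 7]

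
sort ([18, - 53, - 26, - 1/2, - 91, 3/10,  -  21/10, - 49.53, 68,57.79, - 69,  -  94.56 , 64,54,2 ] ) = [  -  94.56, -91,- 69 , - 53, - 49.53, - 26, - 21/10, - 1/2,3/10,2, 18, 54,57.79, 64 , 68 ]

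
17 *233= 3961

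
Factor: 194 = 2^1*97^1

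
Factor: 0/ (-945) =0^1 = 0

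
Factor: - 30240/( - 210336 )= 45/313 = 3^2*5^1*313^( - 1)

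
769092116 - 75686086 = 693406030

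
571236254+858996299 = 1430232553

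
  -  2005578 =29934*( - 67 )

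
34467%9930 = 4677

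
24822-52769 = -27947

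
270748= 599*452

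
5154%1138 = 602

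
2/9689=2/9689 = 0.00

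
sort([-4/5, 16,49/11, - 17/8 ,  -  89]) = [-89,- 17/8,-4/5,49/11, 16]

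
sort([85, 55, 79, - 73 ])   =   [ -73,55 , 79,85 ] 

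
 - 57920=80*( - 724 )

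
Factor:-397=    - 397^1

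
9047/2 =9047/2 = 4523.50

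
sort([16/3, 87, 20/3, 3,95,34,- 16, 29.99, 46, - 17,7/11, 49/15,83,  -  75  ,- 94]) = [ - 94, - 75,-17, - 16, 7/11, 3, 49/15, 16/3, 20/3, 29.99, 34,  46,  83, 87, 95]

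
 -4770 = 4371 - 9141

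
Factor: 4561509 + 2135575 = 6697084 = 2^2*1674271^1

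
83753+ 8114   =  91867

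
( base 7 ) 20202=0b1001100100110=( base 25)7L2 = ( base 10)4902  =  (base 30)5DC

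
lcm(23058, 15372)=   46116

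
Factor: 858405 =3^1*5^1*89^1*643^1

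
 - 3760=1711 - 5471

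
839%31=2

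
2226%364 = 42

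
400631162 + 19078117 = 419709279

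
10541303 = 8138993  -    -  2402310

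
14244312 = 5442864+8801448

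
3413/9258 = 3413/9258 = 0.37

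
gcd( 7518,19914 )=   6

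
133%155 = 133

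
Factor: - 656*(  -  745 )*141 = 2^4*3^1*5^1*41^1*47^1*149^1 = 68909520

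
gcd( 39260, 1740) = 20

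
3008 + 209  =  3217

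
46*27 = 1242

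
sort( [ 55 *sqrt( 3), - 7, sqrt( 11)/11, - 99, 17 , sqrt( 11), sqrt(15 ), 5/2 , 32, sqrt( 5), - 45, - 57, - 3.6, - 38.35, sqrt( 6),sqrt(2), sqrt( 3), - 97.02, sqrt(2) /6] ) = [ - 99, - 97.02, - 57, -45,  -  38.35, - 7, - 3.6,sqrt( 2)/6 , sqrt( 11)/11,sqrt( 2), sqrt( 3 ), sqrt( 5 ), sqrt( 6),5/2, sqrt( 11),sqrt( 15), 17,32,55 * sqrt( 3) ]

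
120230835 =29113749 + 91117086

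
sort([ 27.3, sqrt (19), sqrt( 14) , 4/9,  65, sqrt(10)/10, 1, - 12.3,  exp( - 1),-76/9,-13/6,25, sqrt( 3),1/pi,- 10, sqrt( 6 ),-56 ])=[ - 56,- 12.3,-10, - 76/9,-13/6, sqrt( 10) /10, 1/pi,exp ( - 1),4/9, 1, sqrt ( 3 ),sqrt( 6 ), sqrt( 14 ),  sqrt(19),25,27.3,  65 ] 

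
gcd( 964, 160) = 4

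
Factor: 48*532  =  2^6 * 3^1*7^1*19^1 = 25536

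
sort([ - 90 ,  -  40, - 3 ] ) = [ - 90, - 40, - 3 ] 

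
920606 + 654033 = 1574639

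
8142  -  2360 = 5782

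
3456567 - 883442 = 2573125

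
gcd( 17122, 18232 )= 2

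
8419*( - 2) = -16838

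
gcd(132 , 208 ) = 4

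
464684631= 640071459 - 175386828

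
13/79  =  13/79 = 0.16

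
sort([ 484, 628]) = [ 484 , 628]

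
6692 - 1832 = 4860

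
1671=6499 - 4828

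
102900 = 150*686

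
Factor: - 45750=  - 2^1*3^1*5^3*61^1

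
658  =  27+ 631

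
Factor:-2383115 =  - 5^1*7^2*71^1*137^1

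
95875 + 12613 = 108488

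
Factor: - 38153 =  - 38153^1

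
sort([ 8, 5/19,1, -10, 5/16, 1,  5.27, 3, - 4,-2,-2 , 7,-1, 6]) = [ - 10,-4, - 2,-2, - 1, 5/19,5/16, 1, 1, 3,5.27, 6,  7,8]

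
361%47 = 32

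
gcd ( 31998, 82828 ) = 2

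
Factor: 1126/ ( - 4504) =  -  1/4 = -2^(  -  2)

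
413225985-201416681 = 211809304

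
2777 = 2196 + 581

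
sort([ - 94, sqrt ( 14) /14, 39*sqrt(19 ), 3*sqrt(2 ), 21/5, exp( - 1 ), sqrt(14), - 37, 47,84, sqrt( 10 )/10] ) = [ - 94, - 37,sqrt(  14) /14, sqrt(10) /10,exp(-1),sqrt ( 14 ),21/5,3*sqrt(2 ), 47, 84, 39* sqrt( 19)]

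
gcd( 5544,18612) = 396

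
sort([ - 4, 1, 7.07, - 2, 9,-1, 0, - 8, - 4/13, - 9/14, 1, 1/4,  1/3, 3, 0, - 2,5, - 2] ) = [ - 8, - 4, - 2, - 2 , - 2, - 1, - 9/14,  -  4/13, 0,0,1/4, 1/3 , 1,1, 3 , 5,7.07,9]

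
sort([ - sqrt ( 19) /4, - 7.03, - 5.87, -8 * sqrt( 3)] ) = [ - 8 *sqrt( 3 ), - 7.03, - 5.87, - sqrt(19) /4 ] 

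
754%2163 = 754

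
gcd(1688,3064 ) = 8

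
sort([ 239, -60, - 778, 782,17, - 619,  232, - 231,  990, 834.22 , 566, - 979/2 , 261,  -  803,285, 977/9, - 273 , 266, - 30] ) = [ - 803, - 778 , - 619 , - 979/2, - 273, - 231, - 60, - 30, 17, 977/9,232,239,261, 266,285,566,  782,834.22, 990 ] 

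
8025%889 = 24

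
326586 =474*689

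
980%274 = 158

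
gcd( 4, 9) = 1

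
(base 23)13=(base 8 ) 32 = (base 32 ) Q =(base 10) 26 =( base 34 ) Q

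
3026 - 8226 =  -5200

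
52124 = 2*26062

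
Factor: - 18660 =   -  2^2*3^1*5^1*311^1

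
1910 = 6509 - 4599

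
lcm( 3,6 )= 6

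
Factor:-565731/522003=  - 3^2 * 23^1*191^ ( - 1) = - 207/191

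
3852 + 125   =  3977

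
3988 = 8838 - 4850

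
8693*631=5485283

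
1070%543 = 527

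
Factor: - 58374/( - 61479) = 2^1 * 3^(  -  2 )*11^( -1 )*47^1 = 94/99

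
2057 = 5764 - 3707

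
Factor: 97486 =2^1*79^1*617^1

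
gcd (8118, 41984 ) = 82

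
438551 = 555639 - 117088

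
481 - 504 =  - 23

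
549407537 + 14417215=563824752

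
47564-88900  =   - 41336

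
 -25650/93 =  - 276  +  6/31 = - 275.81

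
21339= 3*7113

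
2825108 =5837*484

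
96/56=1 + 5/7 = 1.71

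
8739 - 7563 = 1176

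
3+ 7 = 10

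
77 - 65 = 12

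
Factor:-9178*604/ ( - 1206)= 2771756/603 = 2^2*3^( - 2)*13^1 *67^(-1)*151^1*353^1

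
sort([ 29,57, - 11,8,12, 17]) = [  -  11 , 8,  12,17,29,  57] 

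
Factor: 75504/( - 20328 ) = -2^1* 7^( - 1 )*13^1 = -26/7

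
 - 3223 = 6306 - 9529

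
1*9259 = 9259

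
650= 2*325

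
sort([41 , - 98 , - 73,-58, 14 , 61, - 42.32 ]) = [ - 98 , - 73, - 58, - 42.32, 14 , 41 , 61] 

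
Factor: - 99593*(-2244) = 223486692= 2^2*3^1*11^1*13^1*17^1 *47^1*163^1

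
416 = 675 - 259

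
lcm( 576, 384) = 1152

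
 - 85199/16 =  - 5325+ 1/16=   - 5324.94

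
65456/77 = 850+6/77=850.08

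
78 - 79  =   - 1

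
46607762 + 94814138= 141421900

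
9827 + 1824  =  11651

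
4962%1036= 818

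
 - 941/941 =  - 1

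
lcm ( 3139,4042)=295066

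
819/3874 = 63/298 = 0.21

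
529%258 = 13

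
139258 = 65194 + 74064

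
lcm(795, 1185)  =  62805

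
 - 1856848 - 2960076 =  - 4816924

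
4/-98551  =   - 4/98551 = - 0.00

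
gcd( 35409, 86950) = 37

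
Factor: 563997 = 3^1*7^1 * 107^1* 251^1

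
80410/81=992 +58/81 = 992.72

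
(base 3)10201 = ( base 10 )100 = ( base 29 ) 3d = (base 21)4G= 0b1100100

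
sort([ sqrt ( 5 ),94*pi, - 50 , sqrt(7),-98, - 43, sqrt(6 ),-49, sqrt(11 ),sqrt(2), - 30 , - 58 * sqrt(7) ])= [ - 58*sqrt (7),-98, - 50, - 49,-43, - 30,sqrt( 2),sqrt(5 ),sqrt(6) , sqrt ( 7 ), sqrt(11 ), 94*pi]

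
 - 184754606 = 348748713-533503319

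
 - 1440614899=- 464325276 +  - 976289623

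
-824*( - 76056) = 62670144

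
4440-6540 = -2100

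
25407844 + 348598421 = 374006265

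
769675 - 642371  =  127304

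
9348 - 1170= 8178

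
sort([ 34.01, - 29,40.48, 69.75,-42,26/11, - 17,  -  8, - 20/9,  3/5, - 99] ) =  [-99,  -  42,-29, - 17, -8, -20/9,  3/5,  26/11,34.01,  40.48,69.75]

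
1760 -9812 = -8052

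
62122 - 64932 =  - 2810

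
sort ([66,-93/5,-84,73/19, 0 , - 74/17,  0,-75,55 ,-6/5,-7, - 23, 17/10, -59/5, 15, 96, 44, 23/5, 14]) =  [ - 84, - 75, - 23 ,-93/5,  -  59/5,- 7, - 74/17, - 6/5, 0, 0, 17/10,73/19,  23/5,14, 15, 44, 55, 66,96 ]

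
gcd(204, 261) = 3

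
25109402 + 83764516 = 108873918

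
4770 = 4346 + 424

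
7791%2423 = 522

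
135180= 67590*2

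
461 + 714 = 1175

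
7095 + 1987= 9082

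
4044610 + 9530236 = 13574846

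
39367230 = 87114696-47747466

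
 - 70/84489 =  - 1 + 84419/84489 = - 0.00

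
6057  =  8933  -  2876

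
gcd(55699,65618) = 763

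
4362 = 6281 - 1919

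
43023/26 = 43023/26=1654.73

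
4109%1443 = 1223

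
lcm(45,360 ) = 360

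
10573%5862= 4711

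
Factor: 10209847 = 2011^1* 5077^1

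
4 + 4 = 8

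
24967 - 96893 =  - 71926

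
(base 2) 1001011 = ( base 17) 47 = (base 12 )63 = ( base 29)2H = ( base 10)75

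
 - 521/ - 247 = 2 + 27/247 = 2.11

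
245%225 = 20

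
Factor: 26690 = 2^1*5^1*17^1*157^1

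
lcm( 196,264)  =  12936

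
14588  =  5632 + 8956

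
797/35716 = 797/35716 = 0.02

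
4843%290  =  203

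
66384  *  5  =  331920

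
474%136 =66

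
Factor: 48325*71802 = 3469831650 = 2^1*3^2*5^2 * 1933^1*3989^1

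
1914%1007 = 907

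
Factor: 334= 2^1*167^1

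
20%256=20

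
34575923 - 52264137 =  - 17688214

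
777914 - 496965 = 280949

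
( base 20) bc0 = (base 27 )69N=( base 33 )48K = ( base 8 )11040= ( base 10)4640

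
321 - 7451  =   - 7130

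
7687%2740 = 2207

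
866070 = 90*9623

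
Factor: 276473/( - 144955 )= - 5^( - 1 )  *  53^( - 1)*83^1*547^( - 1 )*  3331^1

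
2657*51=135507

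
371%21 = 14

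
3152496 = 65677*48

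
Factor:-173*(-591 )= 102243 = 3^1*173^1 *197^1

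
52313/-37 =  - 1414 +5/37 = -  1413.86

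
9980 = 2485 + 7495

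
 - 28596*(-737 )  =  21075252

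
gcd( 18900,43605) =135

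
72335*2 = 144670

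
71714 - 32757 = 38957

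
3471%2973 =498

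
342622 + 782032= 1124654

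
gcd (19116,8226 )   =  18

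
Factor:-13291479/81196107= -3^2*359^(-1 )*607^1 * 811^1*75391^( - 1 ) = -4430493/27065369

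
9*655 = 5895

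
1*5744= 5744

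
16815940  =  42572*395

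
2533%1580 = 953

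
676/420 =169/105 =1.61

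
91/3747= 91/3747 = 0.02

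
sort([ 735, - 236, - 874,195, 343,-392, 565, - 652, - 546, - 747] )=[ - 874,-747, - 652, - 546, - 392, - 236, 195, 343 , 565, 735 ] 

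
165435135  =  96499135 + 68936000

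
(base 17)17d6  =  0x1BFB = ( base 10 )7163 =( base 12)418B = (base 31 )7e2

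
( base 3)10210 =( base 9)123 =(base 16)66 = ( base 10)102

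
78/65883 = 26/21961 = 0.00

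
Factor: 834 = 2^1*3^1 * 139^1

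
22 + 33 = 55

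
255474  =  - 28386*( - 9 ) 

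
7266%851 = 458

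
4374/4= 2187/2 = 1093.50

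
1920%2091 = 1920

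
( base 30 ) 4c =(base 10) 132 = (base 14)96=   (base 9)156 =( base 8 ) 204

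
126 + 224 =350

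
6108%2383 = 1342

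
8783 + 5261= 14044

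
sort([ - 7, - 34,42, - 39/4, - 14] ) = [ - 34, - 14, - 39/4, - 7,42]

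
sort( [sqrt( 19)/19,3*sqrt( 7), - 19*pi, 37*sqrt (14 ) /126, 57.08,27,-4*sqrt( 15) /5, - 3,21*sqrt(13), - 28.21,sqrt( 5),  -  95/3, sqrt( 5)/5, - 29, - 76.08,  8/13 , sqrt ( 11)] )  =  [ - 76.08,-19*pi, - 95/3,-29, - 28.21, - 4*sqrt( 15 ) /5, - 3, sqrt(19)/19,sqrt( 5)/5 , 8/13,37*sqrt( 14)/126,sqrt(  5), sqrt( 11), 3*sqrt(7),27,57.08,21*sqrt( 13)] 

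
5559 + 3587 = 9146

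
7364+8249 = 15613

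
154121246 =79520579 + 74600667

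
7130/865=8  +  42/173 = 8.24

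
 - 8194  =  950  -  9144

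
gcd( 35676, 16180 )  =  4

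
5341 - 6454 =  - 1113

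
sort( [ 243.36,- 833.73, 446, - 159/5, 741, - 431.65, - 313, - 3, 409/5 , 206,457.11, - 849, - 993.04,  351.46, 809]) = [ - 993.04, - 849, - 833.73 ,- 431.65, - 313, - 159/5, - 3 , 409/5, 206, 243.36, 351.46 , 446,457.11, 741, 809]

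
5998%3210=2788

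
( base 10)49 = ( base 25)1o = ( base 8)61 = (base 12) 41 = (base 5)144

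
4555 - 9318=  - 4763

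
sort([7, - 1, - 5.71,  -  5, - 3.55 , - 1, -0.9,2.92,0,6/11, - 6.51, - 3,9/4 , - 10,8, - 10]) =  [ - 10, - 10, - 6.51, - 5.71, - 5, - 3.55,- 3, - 1, - 1, - 0.9, 0,6/11, 9/4,2.92, 7,8]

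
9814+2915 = 12729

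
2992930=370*8089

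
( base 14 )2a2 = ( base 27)JL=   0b1000010110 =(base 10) 534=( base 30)ho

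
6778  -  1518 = 5260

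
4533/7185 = 1511/2395 =0.63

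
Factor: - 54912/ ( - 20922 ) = 2^6*13^1*317^(-1)= 832/317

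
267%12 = 3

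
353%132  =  89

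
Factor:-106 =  - 2^1*53^1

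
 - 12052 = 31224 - 43276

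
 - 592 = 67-659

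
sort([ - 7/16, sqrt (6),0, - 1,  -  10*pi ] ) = [ - 10*pi, - 1 , - 7/16,0, sqrt( 6 ) ]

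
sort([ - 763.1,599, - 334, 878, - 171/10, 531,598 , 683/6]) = [ - 763.1, - 334, - 171/10, 683/6, 531,  598,599 , 878 ]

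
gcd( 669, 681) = 3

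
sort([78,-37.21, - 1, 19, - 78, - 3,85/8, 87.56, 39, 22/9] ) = [ - 78, - 37.21,-3, - 1,22/9, 85/8,19, 39, 78 , 87.56]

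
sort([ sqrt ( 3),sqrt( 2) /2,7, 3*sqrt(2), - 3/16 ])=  [ - 3/16,sqrt(2)/2,sqrt(3),3* sqrt( 2 ),7]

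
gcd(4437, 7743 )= 87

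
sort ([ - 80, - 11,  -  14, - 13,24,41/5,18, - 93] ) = [ - 93, - 80,  -  14,  -  13,-11, 41/5,18,24]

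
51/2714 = 51/2714 = 0.02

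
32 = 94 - 62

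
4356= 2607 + 1749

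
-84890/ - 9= 9432 + 2/9= 9432.22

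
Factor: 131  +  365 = 2^4*31^1 = 496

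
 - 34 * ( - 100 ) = 3400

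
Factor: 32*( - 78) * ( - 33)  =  2^6*3^2*  11^1*13^1 = 82368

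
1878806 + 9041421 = 10920227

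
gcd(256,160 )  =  32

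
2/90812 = 1/45406 = 0.00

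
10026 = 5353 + 4673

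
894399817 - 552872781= 341527036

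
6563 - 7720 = - 1157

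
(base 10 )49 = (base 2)110001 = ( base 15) 34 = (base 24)21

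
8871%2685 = 816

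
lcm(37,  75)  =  2775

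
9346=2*4673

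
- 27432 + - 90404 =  - 117836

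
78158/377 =207 + 119/377 = 207.32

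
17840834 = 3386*5269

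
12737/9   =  12737/9 = 1415.22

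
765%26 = 11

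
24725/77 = 321+8/77 = 321.10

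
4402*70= 308140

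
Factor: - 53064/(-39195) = 88/65 = 2^3*5^( - 1)*11^1*13^( - 1)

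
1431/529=2 + 373/529=2.71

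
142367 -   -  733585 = 875952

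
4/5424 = 1/1356= 0.00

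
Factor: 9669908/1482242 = 2^1*741121^(  -  1 )*2417477^1 = 4834954/741121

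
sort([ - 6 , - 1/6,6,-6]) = [-6, - 6,  -  1/6,6]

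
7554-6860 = 694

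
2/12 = 1/6 =0.17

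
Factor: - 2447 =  - 2447^1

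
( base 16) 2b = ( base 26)1H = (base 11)3a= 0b101011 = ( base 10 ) 43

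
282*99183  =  27969606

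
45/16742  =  45/16742 = 0.00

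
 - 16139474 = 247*( - 65342)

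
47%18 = 11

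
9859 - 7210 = 2649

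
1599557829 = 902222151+697335678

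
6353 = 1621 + 4732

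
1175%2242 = 1175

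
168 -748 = -580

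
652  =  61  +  591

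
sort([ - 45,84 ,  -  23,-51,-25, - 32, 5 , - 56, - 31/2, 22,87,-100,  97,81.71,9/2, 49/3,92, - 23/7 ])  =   [-100, - 56, - 51, - 45,-32, - 25 ,-23,-31/2, -23/7, 9/2,5,49/3,22,81.71,84,87,92 , 97 ] 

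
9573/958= 9 + 951/958 = 9.99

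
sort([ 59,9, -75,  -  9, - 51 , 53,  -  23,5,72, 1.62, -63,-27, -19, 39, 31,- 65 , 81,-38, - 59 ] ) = [  -  75, - 65, - 63, - 59 , - 51, - 38, - 27 , - 23,-19, - 9, 1.62,5,  9,31, 39 , 53, 59 , 72 , 81 ]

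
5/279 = 5/279 = 0.02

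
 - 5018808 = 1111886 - 6130694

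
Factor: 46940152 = 2^3*7^1 * 83^1*10099^1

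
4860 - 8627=  -  3767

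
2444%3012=2444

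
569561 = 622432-52871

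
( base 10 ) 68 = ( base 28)2C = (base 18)3E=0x44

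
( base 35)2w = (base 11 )93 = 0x66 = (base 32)36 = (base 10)102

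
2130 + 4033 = 6163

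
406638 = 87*4674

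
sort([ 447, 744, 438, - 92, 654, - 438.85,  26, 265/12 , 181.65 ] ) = [ - 438.85, - 92, 265/12, 26, 181.65,  438,447,654, 744 ]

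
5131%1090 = 771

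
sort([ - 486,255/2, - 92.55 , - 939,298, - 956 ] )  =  [ - 956 , - 939, - 486, - 92.55,255/2, 298 ]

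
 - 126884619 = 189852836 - 316737455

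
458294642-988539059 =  - 530244417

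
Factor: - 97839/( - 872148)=32613/290716 = 2^( - 2) * 3^1*7^1 * 1553^1*72679^( - 1)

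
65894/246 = 267+106/123 = 267.86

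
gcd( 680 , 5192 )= 8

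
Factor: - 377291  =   - 377291^1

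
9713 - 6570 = 3143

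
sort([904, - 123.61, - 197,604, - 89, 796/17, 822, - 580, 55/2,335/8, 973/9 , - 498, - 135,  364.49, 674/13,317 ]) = [ - 580, - 498, - 197, - 135,- 123.61, - 89, 55/2,335/8, 796/17, 674/13, 973/9,317 , 364.49, 604,822, 904]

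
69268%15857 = 5840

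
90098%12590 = 1968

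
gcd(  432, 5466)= 6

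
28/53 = 28/53 = 0.53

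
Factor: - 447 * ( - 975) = 435825 = 3^2*5^2*13^1*149^1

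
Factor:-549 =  - 3^2*61^1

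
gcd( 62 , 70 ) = 2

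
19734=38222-18488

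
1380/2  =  690 = 690.00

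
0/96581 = 0  =  0.00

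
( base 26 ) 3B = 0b1011001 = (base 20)49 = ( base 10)89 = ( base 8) 131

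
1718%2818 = 1718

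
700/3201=700/3201 = 0.22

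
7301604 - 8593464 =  - 1291860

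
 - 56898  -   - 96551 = 39653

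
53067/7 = 7581 = 7581.00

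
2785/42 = 2785/42 = 66.31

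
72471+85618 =158089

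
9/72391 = 9/72391 = 0.00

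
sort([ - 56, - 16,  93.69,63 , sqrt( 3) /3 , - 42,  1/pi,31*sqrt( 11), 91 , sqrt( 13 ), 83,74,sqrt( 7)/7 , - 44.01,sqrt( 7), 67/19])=[ - 56, - 44.01,-42, - 16, 1/pi, sqrt (7) /7,  sqrt(3)/3 , sqrt( 7 ),67/19, sqrt( 13 ), 63,74,83,91 , 93.69, 31*sqrt(11 )]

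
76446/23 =3323  +  17/23 = 3323.74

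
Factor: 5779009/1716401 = 1716401^( - 1) * 5779009^1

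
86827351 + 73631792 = 160459143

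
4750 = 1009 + 3741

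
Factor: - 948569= - 31^1*37^1*827^1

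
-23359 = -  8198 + -15161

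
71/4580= 71/4580 = 0.02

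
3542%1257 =1028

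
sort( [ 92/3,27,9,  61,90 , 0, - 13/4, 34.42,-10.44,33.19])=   [ - 10.44,-13/4,  0,9, 27, 92/3, 33.19, 34.42, 61, 90 ] 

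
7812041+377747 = 8189788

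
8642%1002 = 626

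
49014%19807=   9400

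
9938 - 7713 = 2225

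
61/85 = 61/85=0.72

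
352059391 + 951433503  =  1303492894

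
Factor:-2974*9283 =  - 2^1 * 1487^1*9283^1= - 27607642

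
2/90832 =1/45416 = 0.00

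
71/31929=71/31929 = 0.00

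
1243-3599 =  - 2356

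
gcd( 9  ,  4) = 1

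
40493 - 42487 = -1994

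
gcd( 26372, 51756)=76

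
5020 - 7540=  - 2520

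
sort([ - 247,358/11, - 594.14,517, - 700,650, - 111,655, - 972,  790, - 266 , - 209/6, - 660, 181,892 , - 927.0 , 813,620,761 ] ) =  [- 972, - 927.0, - 700, - 660, -594.14, - 266, - 247,-111 , - 209/6,358/11,181,517,620, 650,655, 761, 790,813, 892 ]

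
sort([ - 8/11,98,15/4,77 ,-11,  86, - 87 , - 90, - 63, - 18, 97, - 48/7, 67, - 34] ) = [ - 90,-87, - 63,-34, - 18, - 11, - 48/7, - 8/11 , 15/4, 67, 77,86,  97 , 98] 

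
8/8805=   8/8805=0.00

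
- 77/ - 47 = 77/47 =1.64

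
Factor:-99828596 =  - 2^2*7^1*3565307^1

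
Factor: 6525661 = 6525661^1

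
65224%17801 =11821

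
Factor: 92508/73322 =46254/36661   =  2^1*3^1* 13^1 * 61^ ( - 1) * 593^1*601^( - 1 ) 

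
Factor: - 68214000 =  - 2^4*3^1*5^3*11369^1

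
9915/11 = 901 + 4/11 = 901.36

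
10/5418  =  5/2709 = 0.00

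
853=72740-71887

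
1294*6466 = 8367004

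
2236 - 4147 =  - 1911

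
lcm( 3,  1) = 3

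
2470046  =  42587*58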